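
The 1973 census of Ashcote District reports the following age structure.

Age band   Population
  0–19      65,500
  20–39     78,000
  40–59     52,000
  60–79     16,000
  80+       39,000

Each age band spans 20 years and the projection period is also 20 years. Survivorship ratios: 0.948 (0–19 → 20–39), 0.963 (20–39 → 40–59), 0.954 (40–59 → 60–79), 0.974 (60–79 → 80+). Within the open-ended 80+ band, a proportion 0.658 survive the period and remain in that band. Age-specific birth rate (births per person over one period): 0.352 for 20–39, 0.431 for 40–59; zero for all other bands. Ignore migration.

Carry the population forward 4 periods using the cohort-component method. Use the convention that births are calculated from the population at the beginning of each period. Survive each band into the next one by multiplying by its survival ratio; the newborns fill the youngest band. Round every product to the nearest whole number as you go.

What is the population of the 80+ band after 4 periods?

(Bands numbered youngest = 1 to oldest = 5.)
Period 1.
Births: 78000 × 0.352 = 27456, 52000 × 0.431 = 22412 → total 49868
Band 2: 65500 × 0.948 = 62094
Band 3: 78000 × 0.963 = 75114
Band 4: 52000 × 0.954 = 49608
Band 5: 16000 × 0.974 + 39000 × 0.658 = 15584 + 25662 = 41246
→ [49868, 62094, 75114, 49608, 41246]
Period 2.
Births: 62094 × 0.352 = 21857, 75114 × 0.431 = 32374 → total 54231
Band 2: 49868 × 0.948 = 47275
Band 3: 62094 × 0.963 = 59797
Band 4: 75114 × 0.954 = 71659
Band 5: 49608 × 0.974 + 41246 × 0.658 = 48318 + 27140 = 75458
→ [54231, 47275, 59797, 71659, 75458]
Period 3.
Births: 47275 × 0.352 = 16641, 59797 × 0.431 = 25773 → total 42414
Band 2: 54231 × 0.948 = 51411
Band 3: 47275 × 0.963 = 45526
Band 4: 59797 × 0.954 = 57046
Band 5: 71659 × 0.974 + 75458 × 0.658 = 69796 + 49651 = 119447
→ [42414, 51411, 45526, 57046, 119447]
Period 4.
Births: 51411 × 0.352 = 18097, 45526 × 0.431 = 19622 → total 37719
Band 2: 42414 × 0.948 = 40208
Band 3: 51411 × 0.963 = 49509
Band 4: 45526 × 0.954 = 43432
Band 5: 57046 × 0.974 + 119447 × 0.658 = 55563 + 78596 = 134159
→ [37719, 40208, 49509, 43432, 134159]

134159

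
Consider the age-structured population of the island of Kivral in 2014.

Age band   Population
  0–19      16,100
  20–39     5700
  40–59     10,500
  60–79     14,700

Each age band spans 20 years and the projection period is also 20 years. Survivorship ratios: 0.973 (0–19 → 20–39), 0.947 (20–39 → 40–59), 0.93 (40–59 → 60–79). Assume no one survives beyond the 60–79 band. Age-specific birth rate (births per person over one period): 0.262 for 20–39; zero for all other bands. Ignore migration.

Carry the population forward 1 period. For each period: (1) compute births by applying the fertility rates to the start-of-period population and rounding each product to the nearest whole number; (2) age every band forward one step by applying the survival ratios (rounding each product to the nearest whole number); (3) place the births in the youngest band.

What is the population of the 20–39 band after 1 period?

Numbering the groups 1..4 from youngest to oldest:
— Period 1 —
Births: 5700 × 0.262 = 1493
Group 2: 16100 × 0.973 = 15665
Group 3: 5700 × 0.947 = 5398
Group 4: 10500 × 0.93 = 9765
Population now: 0–19=1493, 20–39=15665, 40–59=5398, 60–79=9765

15665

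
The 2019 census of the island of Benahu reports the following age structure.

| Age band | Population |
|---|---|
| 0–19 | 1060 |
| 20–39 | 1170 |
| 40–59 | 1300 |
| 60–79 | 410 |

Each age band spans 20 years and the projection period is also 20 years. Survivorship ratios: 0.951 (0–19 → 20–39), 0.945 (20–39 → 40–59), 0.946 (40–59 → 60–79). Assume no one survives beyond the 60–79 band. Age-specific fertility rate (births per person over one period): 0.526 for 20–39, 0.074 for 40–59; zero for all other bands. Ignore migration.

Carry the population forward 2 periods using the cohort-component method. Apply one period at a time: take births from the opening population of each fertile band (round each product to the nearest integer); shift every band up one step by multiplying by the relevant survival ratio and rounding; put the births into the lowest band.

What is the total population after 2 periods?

(Groups numbered youngest = 1 to oldest = 4.)
Period 1:
Births: 1170 × 0.526 = 615 ; 1300 × 0.074 = 96 — total 711
Group 2: 1060 × 0.951 = 1008
Group 3: 1170 × 0.945 = 1106
Group 4: 1300 × 0.946 = 1230
Giving 711 / 1008 / 1106 / 1230.
Period 2:
Births: 1008 × 0.526 = 530 ; 1106 × 0.074 = 82 — total 612
Group 2: 711 × 0.951 = 676
Group 3: 1008 × 0.945 = 953
Group 4: 1106 × 0.946 = 1046
Giving 612 / 676 / 953 / 1046.
Total after period 2: 612 + 676 + 953 + 1046 = 3287

3287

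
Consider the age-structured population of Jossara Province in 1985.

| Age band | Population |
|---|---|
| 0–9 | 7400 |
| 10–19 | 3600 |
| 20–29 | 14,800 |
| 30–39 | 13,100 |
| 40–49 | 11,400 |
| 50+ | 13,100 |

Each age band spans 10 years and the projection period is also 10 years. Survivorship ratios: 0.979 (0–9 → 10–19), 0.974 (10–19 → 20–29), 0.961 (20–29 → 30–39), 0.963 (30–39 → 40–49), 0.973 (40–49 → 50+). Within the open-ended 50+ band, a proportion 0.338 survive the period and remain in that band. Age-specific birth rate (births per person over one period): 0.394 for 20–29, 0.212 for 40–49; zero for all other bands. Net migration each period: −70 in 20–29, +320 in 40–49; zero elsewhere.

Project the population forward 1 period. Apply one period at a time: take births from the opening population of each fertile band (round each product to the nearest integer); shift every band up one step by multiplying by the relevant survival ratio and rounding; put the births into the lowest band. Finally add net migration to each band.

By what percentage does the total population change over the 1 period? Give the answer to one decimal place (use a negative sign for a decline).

Call the bands 1 to 6, youngest first.
— Period 1 —
Births: 14800 × 0.394 = 5831  |  11400 × 0.212 = 2417 → total 8248
Band 2: 7400 × 0.979 = 7245
Band 3: 3600 × 0.974 = 3506
Band 4: 14800 × 0.961 = 14223
Band 5: 13100 × 0.963 = 12615
Band 6: 11400 × 0.973 + 13100 × 0.338 = 11092 + 4428 = 15520
Net migration: Band 3 − 70 → 3436; Band 5 + 320 → 12935
Population now: 0–9=8248, 10–19=7245, 20–29=3436, 30–39=14223, 40–49=12935, 50+=15520
Total: 63400 → 61607; change = -1793; percentage change = -2.8%

-2.8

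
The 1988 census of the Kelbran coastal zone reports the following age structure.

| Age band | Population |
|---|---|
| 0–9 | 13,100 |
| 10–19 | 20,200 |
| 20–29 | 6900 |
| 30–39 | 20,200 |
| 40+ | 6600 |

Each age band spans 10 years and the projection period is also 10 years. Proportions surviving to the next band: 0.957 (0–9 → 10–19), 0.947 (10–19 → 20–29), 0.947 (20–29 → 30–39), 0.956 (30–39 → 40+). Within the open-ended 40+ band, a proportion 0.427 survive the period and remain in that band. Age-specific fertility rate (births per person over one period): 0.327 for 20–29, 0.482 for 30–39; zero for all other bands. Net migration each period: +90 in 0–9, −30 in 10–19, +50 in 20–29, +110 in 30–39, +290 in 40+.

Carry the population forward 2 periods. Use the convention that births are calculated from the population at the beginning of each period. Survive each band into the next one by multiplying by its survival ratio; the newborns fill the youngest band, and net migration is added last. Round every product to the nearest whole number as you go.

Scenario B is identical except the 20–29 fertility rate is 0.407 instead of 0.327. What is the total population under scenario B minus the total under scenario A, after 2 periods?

2063

(Groups numbered youngest = 1 to oldest = 5.)
Period 1.
Births: 6900 * 0.327 = 2256, 20200 * 0.482 = 9736 → total 11992
Group 2: 13100 * 0.957 = 12537
Group 3: 20200 * 0.947 = 19129
Group 4: 6900 * 0.947 = 6534
Group 5: 20200 * 0.956 + 6600 * 0.427 = 19311 + 2818 = 22129
Net migration: Group 1 + 90 → 12082; Group 2 − 30 → 12507; Group 3 + 50 → 19179; Group 4 + 110 → 6644; Group 5 + 290 → 22419
→ [12082, 12507, 19179, 6644, 22419]
Period 2.
Births: 19179 * 0.327 = 6272, 6644 * 0.482 = 3202 → total 9474
Group 2: 12082 * 0.957 = 11562
Group 3: 12507 * 0.947 = 11844
Group 4: 19179 * 0.947 = 18163
Group 5: 6644 * 0.956 + 22419 * 0.427 = 6352 + 9573 = 15925
Net migration: Group 1 + 90 → 9564; Group 2 − 30 → 11532; Group 3 + 50 → 11894; Group 4 + 110 → 18273; Group 5 + 290 → 16215
→ [9564, 11532, 11894, 18273, 16215]
Scenario A total after 2 periods: 67478
Scenario B projection —
Period 1.
Births: 6900 * 0.407 = 2808, 20200 * 0.482 = 9736 → total 12544
Group 2: 13100 * 0.957 = 12537
Group 3: 20200 * 0.947 = 19129
Group 4: 6900 * 0.947 = 6534
Group 5: 20200 * 0.956 + 6600 * 0.427 = 19311 + 2818 = 22129
Net migration: Group 1 + 90 → 12634; Group 2 − 30 → 12507; Group 3 + 50 → 19179; Group 4 + 110 → 6644; Group 5 + 290 → 22419
→ [12634, 12507, 19179, 6644, 22419]
Period 2.
Births: 19179 * 0.407 = 7806, 6644 * 0.482 = 3202 → total 11008
Group 2: 12634 * 0.957 = 12091
Group 3: 12507 * 0.947 = 11844
Group 4: 19179 * 0.947 = 18163
Group 5: 6644 * 0.956 + 22419 * 0.427 = 6352 + 9573 = 15925
Net migration: Group 1 + 90 → 11098; Group 2 − 30 → 12061; Group 3 + 50 → 11894; Group 4 + 110 → 18273; Group 5 + 290 → 16215
→ [11098, 12061, 11894, 18273, 16215]
Scenario B total after 2 periods: 69541
Difference B − A = 69541 − 67478 = 2063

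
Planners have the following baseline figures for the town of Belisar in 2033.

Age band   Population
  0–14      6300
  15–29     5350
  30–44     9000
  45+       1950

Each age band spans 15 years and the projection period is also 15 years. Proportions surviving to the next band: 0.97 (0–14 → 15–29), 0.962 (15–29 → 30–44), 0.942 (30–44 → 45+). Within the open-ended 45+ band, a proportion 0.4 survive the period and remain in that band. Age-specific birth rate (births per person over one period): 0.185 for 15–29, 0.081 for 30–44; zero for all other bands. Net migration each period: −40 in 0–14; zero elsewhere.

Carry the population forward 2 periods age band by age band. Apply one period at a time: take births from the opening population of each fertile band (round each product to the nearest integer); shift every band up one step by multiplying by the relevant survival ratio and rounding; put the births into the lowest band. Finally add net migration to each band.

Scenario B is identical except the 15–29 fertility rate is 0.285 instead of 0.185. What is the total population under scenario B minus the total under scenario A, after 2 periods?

(Groups numbered youngest = 1 to oldest = 4.)
After projecting period 1:
Births: 5350 * 0.185 = 990 ; 9000 * 0.081 = 729 → 1719
Group 2: 6300 * 0.97 = 6111
Group 3: 5350 * 0.962 = 5147
Group 4: 9000 * 0.942 + 1950 * 0.4 = 8478 + 780 = 9258
Net migration: Group 1 − 40 → 1679
Population now: 0–14=1679, 15–29=6111, 30–44=5147, 45+=9258
After projecting period 2:
Births: 6111 * 0.185 = 1131 ; 5147 * 0.081 = 417 → 1548
Group 2: 1679 * 0.97 = 1629
Group 3: 6111 * 0.962 = 5879
Group 4: 5147 * 0.942 + 9258 * 0.4 = 4848 + 3703 = 8551
Net migration: Group 1 − 40 → 1508
Population now: 0–14=1508, 15–29=1629, 30–44=5879, 45+=8551
Scenario A total after 2 periods: 17567
Scenario B projection —
After projecting period 1:
Births: 5350 * 0.285 = 1525 ; 9000 * 0.081 = 729 → 2254
Group 2: 6300 * 0.97 = 6111
Group 3: 5350 * 0.962 = 5147
Group 4: 9000 * 0.942 + 1950 * 0.4 = 8478 + 780 = 9258
Net migration: Group 1 − 40 → 2214
Population now: 0–14=2214, 15–29=6111, 30–44=5147, 45+=9258
After projecting period 2:
Births: 6111 * 0.285 = 1742 ; 5147 * 0.081 = 417 → 2159
Group 2: 2214 * 0.97 = 2148
Group 3: 6111 * 0.962 = 5879
Group 4: 5147 * 0.942 + 9258 * 0.4 = 4848 + 3703 = 8551
Net migration: Group 1 − 40 → 2119
Population now: 0–14=2119, 15–29=2148, 30–44=5879, 45+=8551
Scenario B total after 2 periods: 18697
Difference B − A = 18697 − 17567 = 1130

1130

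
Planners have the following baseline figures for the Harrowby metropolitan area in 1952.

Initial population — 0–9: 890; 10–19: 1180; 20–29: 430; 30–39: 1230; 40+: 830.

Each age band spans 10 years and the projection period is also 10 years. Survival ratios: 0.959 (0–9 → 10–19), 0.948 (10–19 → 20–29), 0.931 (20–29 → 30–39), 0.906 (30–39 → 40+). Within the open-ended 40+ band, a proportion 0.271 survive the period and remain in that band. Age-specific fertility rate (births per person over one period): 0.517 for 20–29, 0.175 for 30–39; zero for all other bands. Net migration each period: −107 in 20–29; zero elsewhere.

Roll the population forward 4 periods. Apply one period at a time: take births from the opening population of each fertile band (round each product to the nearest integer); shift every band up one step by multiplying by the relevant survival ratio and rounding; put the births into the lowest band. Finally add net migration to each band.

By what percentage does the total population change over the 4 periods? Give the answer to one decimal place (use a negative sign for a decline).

-48.5

[period 1]
Births: 430 × 0.517 = 222 ; 1230 × 0.175 = 215 ⇒ total 437
10–19: 890 × 0.959 = 854
20–29: 1180 × 0.948 = 1119
30–39: 430 × 0.931 = 400
40+: 1230 × 0.906 + 830 × 0.271 = 1114 + 225 = 1339
Net migration: 20–29 − 107 → 1012
→ [437, 854, 1012, 400, 1339]
[period 2]
Births: 1012 × 0.517 = 523 ; 400 × 0.175 = 70 ⇒ total 593
10–19: 437 × 0.959 = 419
20–29: 854 × 0.948 = 810
30–39: 1012 × 0.931 = 942
40+: 400 × 0.906 + 1339 × 0.271 = 362 + 363 = 725
Net migration: 20–29 − 107 → 703
→ [593, 419, 703, 942, 725]
[period 3]
Births: 703 × 0.517 = 363 ; 942 × 0.175 = 165 ⇒ total 528
10–19: 593 × 0.959 = 569
20–29: 419 × 0.948 = 397
30–39: 703 × 0.931 = 654
40+: 942 × 0.906 + 725 × 0.271 = 853 + 196 = 1049
Net migration: 20–29 − 107 → 290
→ [528, 569, 290, 654, 1049]
[period 4]
Births: 290 × 0.517 = 150 ; 654 × 0.175 = 114 ⇒ total 264
10–19: 528 × 0.959 = 506
20–29: 569 × 0.948 = 539
30–39: 290 × 0.931 = 270
40+: 654 × 0.906 + 1049 × 0.271 = 593 + 284 = 877
Net migration: 20–29 − 107 → 432
→ [264, 506, 432, 270, 877]
Total: 4560 → 2349; change = -2211; percentage change = -48.5%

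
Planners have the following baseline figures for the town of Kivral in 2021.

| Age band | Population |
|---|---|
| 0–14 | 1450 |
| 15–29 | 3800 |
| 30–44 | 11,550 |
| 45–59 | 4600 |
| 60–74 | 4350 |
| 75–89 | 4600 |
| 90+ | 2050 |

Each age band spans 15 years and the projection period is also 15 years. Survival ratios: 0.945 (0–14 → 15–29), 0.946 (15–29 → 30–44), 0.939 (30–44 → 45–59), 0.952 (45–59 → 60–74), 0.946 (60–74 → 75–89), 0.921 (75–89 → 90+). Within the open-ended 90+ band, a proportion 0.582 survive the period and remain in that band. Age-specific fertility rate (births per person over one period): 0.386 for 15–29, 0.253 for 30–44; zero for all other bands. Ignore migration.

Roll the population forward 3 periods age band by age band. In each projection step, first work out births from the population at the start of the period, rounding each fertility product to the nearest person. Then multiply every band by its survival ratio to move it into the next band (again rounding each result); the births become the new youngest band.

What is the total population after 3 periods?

29272

Numbering the groups 1..7 from youngest to oldest:
— Period 1 —
Births: 3800 × 0.386 = 1467  |  11550 × 0.253 = 2922 → 4389
Group 2: 1450 × 0.945 = 1370
Group 3: 3800 × 0.946 = 3595
Group 4: 11550 × 0.939 = 10845
Group 5: 4600 × 0.952 = 4379
Group 6: 4350 × 0.946 = 4115
Group 7: 4600 × 0.921 + 2050 × 0.582 = 4237 + 1193 = 5430
→ [4389, 1370, 3595, 10845, 4379, 4115, 5430]
— Period 2 —
Births: 1370 × 0.386 = 529  |  3595 × 0.253 = 910 → 1439
Group 2: 4389 × 0.945 = 4148
Group 3: 1370 × 0.946 = 1296
Group 4: 3595 × 0.939 = 3376
Group 5: 10845 × 0.952 = 10324
Group 6: 4379 × 0.946 = 4143
Group 7: 4115 × 0.921 + 5430 × 0.582 = 3790 + 3160 = 6950
→ [1439, 4148, 1296, 3376, 10324, 4143, 6950]
— Period 3 —
Births: 4148 × 0.386 = 1601  |  1296 × 0.253 = 328 → 1929
Group 2: 1439 × 0.945 = 1360
Group 3: 4148 × 0.946 = 3924
Group 4: 1296 × 0.939 = 1217
Group 5: 3376 × 0.952 = 3214
Group 6: 10324 × 0.946 = 9767
Group 7: 4143 × 0.921 + 6950 × 0.582 = 3816 + 4045 = 7861
→ [1929, 1360, 3924, 1217, 3214, 9767, 7861]
Total after period 3: 1929 + 1360 + 3924 + 1217 + 3214 + 9767 + 7861 = 29272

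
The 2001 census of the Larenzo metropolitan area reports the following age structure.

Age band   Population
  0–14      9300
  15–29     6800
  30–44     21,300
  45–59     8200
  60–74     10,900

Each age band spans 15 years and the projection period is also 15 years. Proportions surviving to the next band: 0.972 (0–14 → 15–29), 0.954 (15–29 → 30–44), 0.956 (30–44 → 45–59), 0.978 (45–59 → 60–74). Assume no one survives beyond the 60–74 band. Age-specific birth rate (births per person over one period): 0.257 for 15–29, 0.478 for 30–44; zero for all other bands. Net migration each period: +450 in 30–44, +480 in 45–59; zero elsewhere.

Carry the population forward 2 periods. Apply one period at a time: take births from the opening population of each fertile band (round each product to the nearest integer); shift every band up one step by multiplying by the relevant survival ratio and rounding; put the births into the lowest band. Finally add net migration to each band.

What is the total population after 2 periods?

53804

Period 1:
Births: 6800 × 0.257 = 1748  |  21300 × 0.478 = 10181 → 11929
15–29: 9300 × 0.972 = 9040
30–44: 6800 × 0.954 = 6487
45–59: 21300 × 0.956 = 20363
60–74: 8200 × 0.978 = 8020
Net migration: 30–44 + 450 → 6937; 45–59 + 480 → 20843
→ [11929, 9040, 6937, 20843, 8020]
Period 2:
Births: 9040 × 0.257 = 2323  |  6937 × 0.478 = 3316 → 5639
15–29: 11929 × 0.972 = 11595
30–44: 9040 × 0.954 = 8624
45–59: 6937 × 0.956 = 6632
60–74: 20843 × 0.978 = 20384
Net migration: 30–44 + 450 → 9074; 45–59 + 480 → 7112
→ [5639, 11595, 9074, 7112, 20384]
Total after period 2: 5639 + 11595 + 9074 + 7112 + 20384 = 53804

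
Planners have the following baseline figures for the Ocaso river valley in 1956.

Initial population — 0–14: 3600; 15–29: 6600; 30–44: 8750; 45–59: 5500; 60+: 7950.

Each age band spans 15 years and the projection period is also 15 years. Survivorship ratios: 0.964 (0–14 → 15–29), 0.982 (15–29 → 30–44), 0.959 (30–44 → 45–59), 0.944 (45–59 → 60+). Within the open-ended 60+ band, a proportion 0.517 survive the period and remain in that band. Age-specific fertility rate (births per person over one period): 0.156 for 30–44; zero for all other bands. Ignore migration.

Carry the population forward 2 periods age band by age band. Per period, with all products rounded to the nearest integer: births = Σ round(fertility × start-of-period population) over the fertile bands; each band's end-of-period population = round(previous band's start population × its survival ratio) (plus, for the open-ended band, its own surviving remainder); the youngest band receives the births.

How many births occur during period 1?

1365

Call the groups 1 to 5, youngest first.
[period 1]
Births: 8750 * 0.156 = 1365
Group 2: 3600 * 0.964 = 3470
Group 3: 6600 * 0.982 = 6481
Group 4: 8750 * 0.959 = 8391
Group 5: 5500 * 0.944 + 7950 * 0.517 = 5192 + 4110 = 9302
End of period: [1365, 3470, 6481, 8391, 9302]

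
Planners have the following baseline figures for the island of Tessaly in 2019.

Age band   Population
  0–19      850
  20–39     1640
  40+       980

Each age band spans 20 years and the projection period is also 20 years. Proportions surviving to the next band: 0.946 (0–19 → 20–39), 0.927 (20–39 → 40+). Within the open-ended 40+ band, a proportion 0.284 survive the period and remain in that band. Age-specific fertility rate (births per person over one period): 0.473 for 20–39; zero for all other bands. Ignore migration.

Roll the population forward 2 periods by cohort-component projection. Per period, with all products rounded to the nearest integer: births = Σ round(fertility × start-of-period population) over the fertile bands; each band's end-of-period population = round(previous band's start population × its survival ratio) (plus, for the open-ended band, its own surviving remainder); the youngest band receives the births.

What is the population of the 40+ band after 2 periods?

— Period 1 —
Births: 1640 * 0.473 = 776
20–39: 850 * 0.946 = 804
40+: 1640 * 0.927 + 980 * 0.284 = 1520 + 278 = 1798
Giving 776 / 804 / 1798.
— Period 2 —
Births: 804 * 0.473 = 380
20–39: 776 * 0.946 = 734
40+: 804 * 0.927 + 1798 * 0.284 = 745 + 511 = 1256
Giving 380 / 734 / 1256.

1256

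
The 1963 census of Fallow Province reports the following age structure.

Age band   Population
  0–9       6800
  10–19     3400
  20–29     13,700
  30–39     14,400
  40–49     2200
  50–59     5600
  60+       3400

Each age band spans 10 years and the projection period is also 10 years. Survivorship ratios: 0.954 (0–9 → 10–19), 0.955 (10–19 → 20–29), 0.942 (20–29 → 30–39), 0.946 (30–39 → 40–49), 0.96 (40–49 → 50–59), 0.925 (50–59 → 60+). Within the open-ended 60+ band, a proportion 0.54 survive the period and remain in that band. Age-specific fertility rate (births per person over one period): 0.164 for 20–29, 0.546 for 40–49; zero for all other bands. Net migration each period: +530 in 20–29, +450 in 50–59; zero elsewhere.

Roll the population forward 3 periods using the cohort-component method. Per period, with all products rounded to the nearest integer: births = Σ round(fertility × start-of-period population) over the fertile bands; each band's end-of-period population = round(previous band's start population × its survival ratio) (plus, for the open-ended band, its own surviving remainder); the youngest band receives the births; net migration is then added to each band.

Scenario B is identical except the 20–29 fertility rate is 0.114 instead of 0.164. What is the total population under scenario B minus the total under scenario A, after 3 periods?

-1139

Numbering the bands 1..7 from youngest to oldest:
Period 1:
Births: 13700 * 0.164 = 2247 ; 2200 * 0.546 = 1201 → total 3448
Band 2: 6800 * 0.954 = 6487
Band 3: 3400 * 0.955 = 3247
Band 4: 13700 * 0.942 = 12905
Band 5: 14400 * 0.946 = 13622
Band 6: 2200 * 0.96 = 2112
Band 7: 5600 * 0.925 + 3400 * 0.54 = 5180 + 1836 = 7016
Net migration: Band 3 + 530 → 3777; Band 6 + 450 → 2562
Population now: 0–9=3448, 10–19=6487, 20–29=3777, 30–39=12905, 40–49=13622, 50–59=2562, 60+=7016
Period 2:
Births: 3777 * 0.164 = 619 ; 13622 * 0.546 = 7438 → total 8057
Band 2: 3448 * 0.954 = 3289
Band 3: 6487 * 0.955 = 6195
Band 4: 3777 * 0.942 = 3558
Band 5: 12905 * 0.946 = 12208
Band 6: 13622 * 0.96 = 13077
Band 7: 2562 * 0.925 + 7016 * 0.54 = 2370 + 3789 = 6159
Net migration: Band 3 + 530 → 6725; Band 6 + 450 → 13527
Population now: 0–9=8057, 10–19=3289, 20–29=6725, 30–39=3558, 40–49=12208, 50–59=13527, 60+=6159
Period 3:
Births: 6725 * 0.164 = 1103 ; 12208 * 0.546 = 6666 → total 7769
Band 2: 8057 * 0.954 = 7686
Band 3: 3289 * 0.955 = 3141
Band 4: 6725 * 0.942 = 6335
Band 5: 3558 * 0.946 = 3366
Band 6: 12208 * 0.96 = 11720
Band 7: 13527 * 0.925 + 6159 * 0.54 = 12512 + 3326 = 15838
Net migration: Band 3 + 530 → 3671; Band 6 + 450 → 12170
Population now: 0–9=7769, 10–19=7686, 20–29=3671, 30–39=6335, 40–49=3366, 50–59=12170, 60+=15838
Scenario A total after 3 periods: 56835
Scenario B projection —
Period 1:
Births: 13700 * 0.114 = 1562 ; 2200 * 0.546 = 1201 → total 2763
Band 2: 6800 * 0.954 = 6487
Band 3: 3400 * 0.955 = 3247
Band 4: 13700 * 0.942 = 12905
Band 5: 14400 * 0.946 = 13622
Band 6: 2200 * 0.96 = 2112
Band 7: 5600 * 0.925 + 3400 * 0.54 = 5180 + 1836 = 7016
Net migration: Band 3 + 530 → 3777; Band 6 + 450 → 2562
Population now: 0–9=2763, 10–19=6487, 20–29=3777, 30–39=12905, 40–49=13622, 50–59=2562, 60+=7016
Period 2:
Births: 3777 * 0.114 = 431 ; 13622 * 0.546 = 7438 → total 7869
Band 2: 2763 * 0.954 = 2636
Band 3: 6487 * 0.955 = 6195
Band 4: 3777 * 0.942 = 3558
Band 5: 12905 * 0.946 = 12208
Band 6: 13622 * 0.96 = 13077
Band 7: 2562 * 0.925 + 7016 * 0.54 = 2370 + 3789 = 6159
Net migration: Band 3 + 530 → 6725; Band 6 + 450 → 13527
Population now: 0–9=7869, 10–19=2636, 20–29=6725, 30–39=3558, 40–49=12208, 50–59=13527, 60+=6159
Period 3:
Births: 6725 * 0.114 = 767 ; 12208 * 0.546 = 6666 → total 7433
Band 2: 7869 * 0.954 = 7507
Band 3: 2636 * 0.955 = 2517
Band 4: 6725 * 0.942 = 6335
Band 5: 3558 * 0.946 = 3366
Band 6: 12208 * 0.96 = 11720
Band 7: 13527 * 0.925 + 6159 * 0.54 = 12512 + 3326 = 15838
Net migration: Band 3 + 530 → 3047; Band 6 + 450 → 12170
Population now: 0–9=7433, 10–19=7507, 20–29=3047, 30–39=6335, 40–49=3366, 50–59=12170, 60+=15838
Scenario B total after 3 periods: 55696
Difference B − A = 55696 − 56835 = -1139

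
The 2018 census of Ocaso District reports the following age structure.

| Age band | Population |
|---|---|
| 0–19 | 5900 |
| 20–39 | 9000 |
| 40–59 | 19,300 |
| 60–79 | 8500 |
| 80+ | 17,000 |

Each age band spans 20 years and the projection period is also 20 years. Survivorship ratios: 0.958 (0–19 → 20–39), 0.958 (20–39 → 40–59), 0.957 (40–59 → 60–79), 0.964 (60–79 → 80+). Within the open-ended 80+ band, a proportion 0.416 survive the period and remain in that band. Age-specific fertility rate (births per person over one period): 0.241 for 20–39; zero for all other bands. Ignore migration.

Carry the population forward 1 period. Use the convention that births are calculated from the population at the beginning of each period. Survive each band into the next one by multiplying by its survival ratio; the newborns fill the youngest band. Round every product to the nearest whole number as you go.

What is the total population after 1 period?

50179

After projecting period 1:
Births: 9000 × 0.241 = 2169
20–39: 5900 × 0.958 = 5652
40–59: 9000 × 0.958 = 8622
60–79: 19300 × 0.957 = 18470
80+: 8500 × 0.964 + 17000 × 0.416 = 8194 + 7072 = 15266
→ [2169, 5652, 8622, 18470, 15266]
Total after period 1: 2169 + 5652 + 8622 + 18470 + 15266 = 50179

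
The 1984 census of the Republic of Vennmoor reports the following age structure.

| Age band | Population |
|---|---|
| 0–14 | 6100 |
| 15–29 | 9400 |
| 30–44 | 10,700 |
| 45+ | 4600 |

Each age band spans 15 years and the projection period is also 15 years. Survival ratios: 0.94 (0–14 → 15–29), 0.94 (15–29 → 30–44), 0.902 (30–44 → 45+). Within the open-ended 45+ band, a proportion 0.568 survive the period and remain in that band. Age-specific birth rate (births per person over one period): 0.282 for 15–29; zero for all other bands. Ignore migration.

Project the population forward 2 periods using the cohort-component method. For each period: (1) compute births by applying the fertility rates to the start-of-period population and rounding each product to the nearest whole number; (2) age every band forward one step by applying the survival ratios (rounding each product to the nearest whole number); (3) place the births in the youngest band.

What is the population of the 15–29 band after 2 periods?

2492

After projecting period 1:
Births: 9400 × 0.282 = 2651
15–29: 6100 × 0.94 = 5734
30–44: 9400 × 0.94 = 8836
45+: 10700 × 0.902 + 4600 × 0.568 = 9651 + 2613 = 12264
Giving 2651 / 5734 / 8836 / 12264.
After projecting period 2:
Births: 5734 × 0.282 = 1617
15–29: 2651 × 0.94 = 2492
30–44: 5734 × 0.94 = 5390
45+: 8836 × 0.902 + 12264 × 0.568 = 7970 + 6966 = 14936
Giving 1617 / 2492 / 5390 / 14936.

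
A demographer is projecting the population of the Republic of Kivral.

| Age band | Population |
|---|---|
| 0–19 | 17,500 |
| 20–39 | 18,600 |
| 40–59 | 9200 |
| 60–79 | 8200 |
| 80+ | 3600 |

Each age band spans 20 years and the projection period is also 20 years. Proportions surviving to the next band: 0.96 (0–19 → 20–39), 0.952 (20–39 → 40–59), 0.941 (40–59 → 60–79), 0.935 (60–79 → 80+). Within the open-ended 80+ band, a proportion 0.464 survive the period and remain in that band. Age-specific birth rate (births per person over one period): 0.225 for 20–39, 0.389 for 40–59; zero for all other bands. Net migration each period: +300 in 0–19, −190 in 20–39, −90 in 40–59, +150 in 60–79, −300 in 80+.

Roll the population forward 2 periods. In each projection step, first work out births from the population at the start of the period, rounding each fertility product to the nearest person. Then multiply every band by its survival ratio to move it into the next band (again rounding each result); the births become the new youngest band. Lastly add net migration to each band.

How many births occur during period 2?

After projecting period 1:
Births: 18600 × 0.225 = 4185  |  9200 × 0.389 = 3579 ⇒ total 7764
20–39: 17500 × 0.96 = 16800
40–59: 18600 × 0.952 = 17707
60–79: 9200 × 0.941 = 8657
80+: 8200 × 0.935 + 3600 × 0.464 = 7667 + 1670 = 9337
Net migration: 0–19 + 300 → 8064; 20–39 − 190 → 16610; 40–59 − 90 → 17617; 60–79 + 150 → 8807; 80+ − 300 → 9037
Giving 8064 / 16610 / 17617 / 8807 / 9037.
After projecting period 2:
Births: 16610 × 0.225 = 3737  |  17617 × 0.389 = 6853 ⇒ total 10590
20–39: 8064 × 0.96 = 7741
40–59: 16610 × 0.952 = 15813
60–79: 17617 × 0.941 = 16578
80+: 8807 × 0.935 + 9037 × 0.464 = 8235 + 4193 = 12428
Net migration: 0–19 + 300 → 10890; 20–39 − 190 → 7551; 40–59 − 90 → 15723; 60–79 + 150 → 16728; 80+ − 300 → 12128
Giving 10890 / 7551 / 15723 / 16728 / 12128.

10590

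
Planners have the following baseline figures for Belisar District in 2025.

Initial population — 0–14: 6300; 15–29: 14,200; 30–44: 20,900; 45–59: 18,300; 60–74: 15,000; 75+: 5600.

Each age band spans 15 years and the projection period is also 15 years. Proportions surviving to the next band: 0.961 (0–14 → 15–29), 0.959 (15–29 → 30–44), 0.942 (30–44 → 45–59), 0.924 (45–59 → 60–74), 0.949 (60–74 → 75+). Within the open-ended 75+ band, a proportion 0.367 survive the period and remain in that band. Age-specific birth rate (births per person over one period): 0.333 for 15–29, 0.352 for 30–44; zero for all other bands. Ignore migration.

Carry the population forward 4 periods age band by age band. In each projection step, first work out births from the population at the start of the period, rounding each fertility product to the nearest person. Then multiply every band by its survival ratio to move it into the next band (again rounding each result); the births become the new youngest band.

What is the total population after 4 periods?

54153

— Period 1 —
Births: 14200 × 0.333 = 4729 ; 20900 × 0.352 = 7357 — total 12086
15–29: 6300 × 0.961 = 6054
30–44: 14200 × 0.959 = 13618
45–59: 20900 × 0.942 = 19688
60–74: 18300 × 0.924 = 16909
75+: 15000 × 0.949 + 5600 × 0.367 = 14235 + 2055 = 16290
Giving 12086 / 6054 / 13618 / 19688 / 16909 / 16290.
— Period 2 —
Births: 6054 × 0.333 = 2016 ; 13618 × 0.352 = 4794 — total 6810
15–29: 12086 × 0.961 = 11615
30–44: 6054 × 0.959 = 5806
45–59: 13618 × 0.942 = 12828
60–74: 19688 × 0.924 = 18192
75+: 16909 × 0.949 + 16290 × 0.367 = 16047 + 5978 = 22025
Giving 6810 / 11615 / 5806 / 12828 / 18192 / 22025.
— Period 3 —
Births: 11615 × 0.333 = 3868 ; 5806 × 0.352 = 2044 — total 5912
15–29: 6810 × 0.961 = 6544
30–44: 11615 × 0.959 = 11139
45–59: 5806 × 0.942 = 5469
60–74: 12828 × 0.924 = 11853
75+: 18192 × 0.949 + 22025 × 0.367 = 17264 + 8083 = 25347
Giving 5912 / 6544 / 11139 / 5469 / 11853 / 25347.
— Period 4 —
Births: 6544 × 0.333 = 2179 ; 11139 × 0.352 = 3921 — total 6100
15–29: 5912 × 0.961 = 5681
30–44: 6544 × 0.959 = 6276
45–59: 11139 × 0.942 = 10493
60–74: 5469 × 0.924 = 5053
75+: 11853 × 0.949 + 25347 × 0.367 = 11248 + 9302 = 20550
Giving 6100 / 5681 / 6276 / 10493 / 5053 / 20550.
Total after period 4: 6100 + 5681 + 6276 + 10493 + 5053 + 20550 = 54153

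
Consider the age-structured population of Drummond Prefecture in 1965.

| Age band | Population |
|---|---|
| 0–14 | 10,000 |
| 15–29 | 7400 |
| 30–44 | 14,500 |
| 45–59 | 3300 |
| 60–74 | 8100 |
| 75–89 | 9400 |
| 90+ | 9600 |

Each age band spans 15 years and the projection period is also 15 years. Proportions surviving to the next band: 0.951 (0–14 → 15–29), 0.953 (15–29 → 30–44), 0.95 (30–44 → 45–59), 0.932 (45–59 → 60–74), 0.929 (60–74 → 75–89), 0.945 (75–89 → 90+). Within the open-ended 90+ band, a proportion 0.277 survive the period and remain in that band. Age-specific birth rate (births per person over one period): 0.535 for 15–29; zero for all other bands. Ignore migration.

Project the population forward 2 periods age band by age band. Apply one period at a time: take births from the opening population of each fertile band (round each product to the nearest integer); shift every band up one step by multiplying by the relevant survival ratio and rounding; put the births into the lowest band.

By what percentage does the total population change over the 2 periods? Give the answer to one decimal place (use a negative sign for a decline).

Call the bands 1 to 7, youngest first.
Period 1:
Births: 7400 × 0.535 = 3959
Band 2: 10000 × 0.951 = 9510
Band 3: 7400 × 0.953 = 7052
Band 4: 14500 × 0.95 = 13775
Band 5: 3300 × 0.932 = 3076
Band 6: 8100 × 0.929 = 7525
Band 7: 9400 × 0.945 + 9600 × 0.277 = 8883 + 2659 = 11542
→ [3959, 9510, 7052, 13775, 3076, 7525, 11542]
Period 2:
Births: 9510 × 0.535 = 5088
Band 2: 3959 × 0.951 = 3765
Band 3: 9510 × 0.953 = 9063
Band 4: 7052 × 0.95 = 6699
Band 5: 13775 × 0.932 = 12838
Band 6: 3076 × 0.929 = 2858
Band 7: 7525 × 0.945 + 11542 × 0.277 = 7111 + 3197 = 10308
→ [5088, 3765, 9063, 6699, 12838, 2858, 10308]
Total: 62300 → 50619; change = -11681; percentage change = -18.7%

-18.7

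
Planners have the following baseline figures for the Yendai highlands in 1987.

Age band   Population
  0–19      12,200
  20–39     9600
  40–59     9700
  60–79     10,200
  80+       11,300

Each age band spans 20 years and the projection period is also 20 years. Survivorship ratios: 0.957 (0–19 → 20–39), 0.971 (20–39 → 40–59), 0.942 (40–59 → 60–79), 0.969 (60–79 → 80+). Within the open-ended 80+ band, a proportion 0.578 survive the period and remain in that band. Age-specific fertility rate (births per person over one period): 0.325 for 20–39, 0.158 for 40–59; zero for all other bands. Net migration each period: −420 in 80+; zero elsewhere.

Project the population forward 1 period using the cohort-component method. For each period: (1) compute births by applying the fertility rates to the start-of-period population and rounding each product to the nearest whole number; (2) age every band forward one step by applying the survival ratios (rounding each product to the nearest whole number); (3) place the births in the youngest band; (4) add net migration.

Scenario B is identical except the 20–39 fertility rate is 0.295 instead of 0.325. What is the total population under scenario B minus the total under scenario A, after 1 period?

-288

(Groups numbered youngest = 1 to oldest = 5.)
Period 1:
Births: 9600 * 0.325 = 3120  |  9700 * 0.158 = 1533 → 4653
Group 2: 12200 * 0.957 = 11675
Group 3: 9600 * 0.971 = 9322
Group 4: 9700 * 0.942 = 9137
Group 5: 10200 * 0.969 + 11300 * 0.578 = 9884 + 6531 = 16415
Net migration: Group 5 − 420 → 15995
→ [4653, 11675, 9322, 9137, 15995]
Scenario A total after 1 period: 50782
Scenario B projection —
Period 1:
Births: 9600 * 0.295 = 2832  |  9700 * 0.158 = 1533 → 4365
Group 2: 12200 * 0.957 = 11675
Group 3: 9600 * 0.971 = 9322
Group 4: 9700 * 0.942 = 9137
Group 5: 10200 * 0.969 + 11300 * 0.578 = 9884 + 6531 = 16415
Net migration: Group 5 − 420 → 15995
→ [4365, 11675, 9322, 9137, 15995]
Scenario B total after 1 period: 50494
Difference B − A = 50494 − 50782 = -288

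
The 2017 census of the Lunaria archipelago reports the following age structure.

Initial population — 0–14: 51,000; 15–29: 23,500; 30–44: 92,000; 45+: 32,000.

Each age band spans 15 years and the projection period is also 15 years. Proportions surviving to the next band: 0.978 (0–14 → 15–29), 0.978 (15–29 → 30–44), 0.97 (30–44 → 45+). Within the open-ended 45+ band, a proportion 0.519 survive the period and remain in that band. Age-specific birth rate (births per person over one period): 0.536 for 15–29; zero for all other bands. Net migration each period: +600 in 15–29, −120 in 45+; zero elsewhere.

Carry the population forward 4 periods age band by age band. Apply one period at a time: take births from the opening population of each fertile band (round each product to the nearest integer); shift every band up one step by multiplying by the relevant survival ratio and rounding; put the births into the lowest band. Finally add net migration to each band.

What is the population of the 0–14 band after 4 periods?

— Period 1 —
Births: 23500 * 0.536 = 12596
15–29: 51000 * 0.978 = 49878
30–44: 23500 * 0.978 = 22983
45+: 92000 * 0.97 + 32000 * 0.519 = 89240 + 16608 = 105848
Net migration: 15–29 + 600 → 50478; 45+ − 120 → 105728
Population now: 0–14=12596, 15–29=50478, 30–44=22983, 45+=105728
— Period 2 —
Births: 50478 * 0.536 = 27056
15–29: 12596 * 0.978 = 12319
30–44: 50478 * 0.978 = 49367
45+: 22983 * 0.97 + 105728 * 0.519 = 22294 + 54873 = 77167
Net migration: 15–29 + 600 → 12919; 45+ − 120 → 77047
Population now: 0–14=27056, 15–29=12919, 30–44=49367, 45+=77047
— Period 3 —
Births: 12919 * 0.536 = 6925
15–29: 27056 * 0.978 = 26461
30–44: 12919 * 0.978 = 12635
45+: 49367 * 0.97 + 77047 * 0.519 = 47886 + 39987 = 87873
Net migration: 15–29 + 600 → 27061; 45+ − 120 → 87753
Population now: 0–14=6925, 15–29=27061, 30–44=12635, 45+=87753
— Period 4 —
Births: 27061 * 0.536 = 14505
15–29: 6925 * 0.978 = 6773
30–44: 27061 * 0.978 = 26466
45+: 12635 * 0.97 + 87753 * 0.519 = 12256 + 45544 = 57800
Net migration: 15–29 + 600 → 7373; 45+ − 120 → 57680
Population now: 0–14=14505, 15–29=7373, 30–44=26466, 45+=57680

14505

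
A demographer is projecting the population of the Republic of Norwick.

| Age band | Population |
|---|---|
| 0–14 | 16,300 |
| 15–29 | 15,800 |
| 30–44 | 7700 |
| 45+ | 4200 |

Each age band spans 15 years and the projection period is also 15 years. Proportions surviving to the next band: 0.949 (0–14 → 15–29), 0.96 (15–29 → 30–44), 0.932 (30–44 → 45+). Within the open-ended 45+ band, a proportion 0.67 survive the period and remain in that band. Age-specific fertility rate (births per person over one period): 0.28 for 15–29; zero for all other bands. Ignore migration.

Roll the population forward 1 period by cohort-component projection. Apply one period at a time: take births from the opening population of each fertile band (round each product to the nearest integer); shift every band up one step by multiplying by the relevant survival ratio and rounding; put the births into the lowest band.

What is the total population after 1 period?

45051

Numbering the groups 1..4 from youngest to oldest:
— Period 1 —
Births: 15800 × 0.28 = 4424
Group 2: 16300 × 0.949 = 15469
Group 3: 15800 × 0.96 = 15168
Group 4: 7700 × 0.932 + 4200 × 0.67 = 7176 + 2814 = 9990
Population now: 0–14=4424, 15–29=15469, 30–44=15168, 45+=9990
Total after period 1: 4424 + 15469 + 15168 + 9990 = 45051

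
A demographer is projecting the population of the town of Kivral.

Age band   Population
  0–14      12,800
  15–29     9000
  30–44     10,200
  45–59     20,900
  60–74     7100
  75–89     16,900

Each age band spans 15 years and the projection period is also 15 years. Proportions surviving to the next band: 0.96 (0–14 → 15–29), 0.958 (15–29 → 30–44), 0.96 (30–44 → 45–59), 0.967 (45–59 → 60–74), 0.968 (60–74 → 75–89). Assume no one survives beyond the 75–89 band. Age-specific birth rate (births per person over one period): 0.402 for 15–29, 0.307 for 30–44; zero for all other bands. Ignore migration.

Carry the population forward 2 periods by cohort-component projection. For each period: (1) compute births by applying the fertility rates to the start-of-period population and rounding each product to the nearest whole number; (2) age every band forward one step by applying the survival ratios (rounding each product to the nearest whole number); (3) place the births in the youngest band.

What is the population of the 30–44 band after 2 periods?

[period 1]
Births: 9000 * 0.402 = 3618  |  10200 * 0.307 = 3131 → 6749
15–29: 12800 * 0.96 = 12288
30–44: 9000 * 0.958 = 8622
45–59: 10200 * 0.96 = 9792
60–74: 20900 * 0.967 = 20210
75–89: 7100 * 0.968 = 6873
Giving 6749 / 12288 / 8622 / 9792 / 20210 / 6873.
[period 2]
Births: 12288 * 0.402 = 4940  |  8622 * 0.307 = 2647 → 7587
15–29: 6749 * 0.96 = 6479
30–44: 12288 * 0.958 = 11772
45–59: 8622 * 0.96 = 8277
60–74: 9792 * 0.967 = 9469
75–89: 20210 * 0.968 = 19563
Giving 7587 / 6479 / 11772 / 8277 / 9469 / 19563.

11772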